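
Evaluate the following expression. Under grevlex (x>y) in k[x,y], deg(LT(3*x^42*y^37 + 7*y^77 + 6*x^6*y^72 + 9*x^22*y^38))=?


LT: 3*x^42*y^37
deg_x=42, deg_y=37
Total=42+37=79


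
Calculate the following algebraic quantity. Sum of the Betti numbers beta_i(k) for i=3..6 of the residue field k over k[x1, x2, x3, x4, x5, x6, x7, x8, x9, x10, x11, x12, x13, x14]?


Koszul resolution: beta_i(k)=C(n,i), n=14
C(14,3)=364, C(14,4)=1001, C(14,5)=2002, C(14,6)=3003
Sum=6370


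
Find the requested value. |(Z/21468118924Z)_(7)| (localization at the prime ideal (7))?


7-primary part: 21468118924=7^10*76
Size=7^10=282475249


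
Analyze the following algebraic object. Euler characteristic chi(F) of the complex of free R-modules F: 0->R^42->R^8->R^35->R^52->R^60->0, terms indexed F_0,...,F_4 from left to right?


chi = sum (-1)^i * rank:
(-1)^0*42=42
(-1)^1*8=-8
(-1)^2*35=35
(-1)^3*52=-52
(-1)^4*60=60
chi=77


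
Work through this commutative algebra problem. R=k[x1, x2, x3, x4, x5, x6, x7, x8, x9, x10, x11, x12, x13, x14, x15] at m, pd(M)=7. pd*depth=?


pd+depth=15
depth=15-7=8
pd*depth=7*8=56


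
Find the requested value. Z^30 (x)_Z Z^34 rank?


rank(M(x)N) = rank(M)*rank(N)
30*34 = 1020


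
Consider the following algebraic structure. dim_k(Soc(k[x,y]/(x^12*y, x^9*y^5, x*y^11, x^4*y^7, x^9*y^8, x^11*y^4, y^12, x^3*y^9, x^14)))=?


Socle = ann(m) = span of standard monomials u with x*u, y*u in I (staircase corners).
Redundant generators: x^9*y^8
Minimal generators: x^14, x^12*y, x^11*y^4, x^9*y^5, x^4*y^7, x^3*y^9, x*y^11, y^12
Corners: y^11, x^2y^10, x^3y^8, x^8y^6, x^10y^4, x^11y^3, x^13
Socle dim=7


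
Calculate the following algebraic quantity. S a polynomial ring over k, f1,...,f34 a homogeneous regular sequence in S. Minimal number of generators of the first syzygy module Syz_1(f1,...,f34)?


Regular sequence => Koszul complex is the minimal free resolution.
Syz_1 minimally generated by Koszul relations f_i*e_j - f_j*e_i (i<j): mu(Syz_1) = beta_2 = C(m,2) = m(m-1)/2
m=34
34*33/2 = 561


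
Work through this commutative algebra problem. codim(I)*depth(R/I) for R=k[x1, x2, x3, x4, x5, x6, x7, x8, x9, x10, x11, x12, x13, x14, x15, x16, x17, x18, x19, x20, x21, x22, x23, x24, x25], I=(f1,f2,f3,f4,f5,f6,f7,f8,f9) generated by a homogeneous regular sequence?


codim=9, depth=dim(R/I)=25-9=16
Product=9*16=144


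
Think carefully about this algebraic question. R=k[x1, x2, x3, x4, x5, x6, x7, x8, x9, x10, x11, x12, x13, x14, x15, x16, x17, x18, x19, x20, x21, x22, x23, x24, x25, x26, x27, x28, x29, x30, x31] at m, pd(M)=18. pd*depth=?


pd+depth=31
depth=31-18=13
pd*depth=18*13=234


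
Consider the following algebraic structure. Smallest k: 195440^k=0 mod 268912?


195440^k mod 268912:
k=1: 195440
k=2: 264208
k=3: 60368
k=4: 76832
k=5: 0
First zero at k = 5


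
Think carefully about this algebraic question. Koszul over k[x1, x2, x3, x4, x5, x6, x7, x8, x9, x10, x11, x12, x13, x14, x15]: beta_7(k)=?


C(n,i)=C(15,7)=6435


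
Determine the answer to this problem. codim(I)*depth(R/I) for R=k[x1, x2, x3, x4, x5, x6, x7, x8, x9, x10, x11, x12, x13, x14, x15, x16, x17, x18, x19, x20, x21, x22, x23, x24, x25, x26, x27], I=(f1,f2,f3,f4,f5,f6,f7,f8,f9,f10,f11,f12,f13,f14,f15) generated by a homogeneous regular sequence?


codim=15, depth=dim(R/I)=27-15=12
Product=15*12=180


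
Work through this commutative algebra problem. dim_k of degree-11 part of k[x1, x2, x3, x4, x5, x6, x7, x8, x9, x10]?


C(d+n-1,n-1)=C(20,9)=167960


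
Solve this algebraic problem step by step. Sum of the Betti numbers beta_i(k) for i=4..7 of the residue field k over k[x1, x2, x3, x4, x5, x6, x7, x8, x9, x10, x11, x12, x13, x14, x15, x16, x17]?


Koszul resolution: beta_i(k)=C(n,i), n=17
C(17,4)=2380, C(17,5)=6188, C(17,6)=12376, C(17,7)=19448
Sum=40392


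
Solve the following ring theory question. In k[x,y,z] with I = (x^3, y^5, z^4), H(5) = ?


Need i<3, j<5, k<4 with i+j+k=5.
For each i, j ranges over max(0,5-i-3)..min(4,5-i):
  i=0: j in [2,4] -> 3
  i=1: j in [1,4] -> 4
  i=2: j in [0,3] -> 4
H(5) = 3+4+4 = 11


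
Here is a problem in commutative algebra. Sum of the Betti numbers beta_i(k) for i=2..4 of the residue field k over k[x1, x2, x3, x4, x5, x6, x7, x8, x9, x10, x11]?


Koszul resolution: beta_i(k)=C(n,i), n=11
C(11,2)=55, C(11,3)=165, C(11,4)=330
Sum=550


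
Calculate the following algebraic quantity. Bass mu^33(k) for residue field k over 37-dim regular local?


C(n,i)=C(37,33)=66045


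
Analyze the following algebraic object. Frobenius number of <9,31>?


gcd(9,31)=1 => F=ab-a-b=9*31-9-31=279-40=239


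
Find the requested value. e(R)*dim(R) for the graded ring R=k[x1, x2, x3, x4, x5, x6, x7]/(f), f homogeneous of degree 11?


e(R)=deg(f)=11, dim(R)=7-1=6
e*dim=11*6=66


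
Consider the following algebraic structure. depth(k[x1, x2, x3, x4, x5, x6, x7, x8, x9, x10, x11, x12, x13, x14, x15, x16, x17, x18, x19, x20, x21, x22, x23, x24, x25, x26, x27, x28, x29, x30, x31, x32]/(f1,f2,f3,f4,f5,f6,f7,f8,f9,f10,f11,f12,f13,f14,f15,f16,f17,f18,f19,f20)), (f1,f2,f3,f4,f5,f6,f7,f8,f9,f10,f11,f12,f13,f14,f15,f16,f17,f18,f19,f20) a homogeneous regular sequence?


depth(R)=32
depth(R/I)=32-20=12


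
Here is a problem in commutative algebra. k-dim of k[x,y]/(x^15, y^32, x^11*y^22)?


k[x,y]/I, I = (x^15, y^32, x^11*y^22)
Rect: 15x32=480. Corner: (15-11)x(32-22)=40.
dim = 480-40 = 440


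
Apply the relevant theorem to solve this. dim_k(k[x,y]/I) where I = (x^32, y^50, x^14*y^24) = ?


k[x,y]/I, I = (x^32, y^50, x^14*y^24)
Rect: 32x50=1600. Corner: (32-14)x(50-24)=468.
dim = 1600-468 = 1132


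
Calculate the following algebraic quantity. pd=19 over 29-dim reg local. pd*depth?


pd+depth=29
depth=29-19=10
pd*depth=19*10=190


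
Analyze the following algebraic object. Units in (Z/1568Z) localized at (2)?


Local ring = Z/32Z.
phi(32) = 2^4*(2-1) = 16


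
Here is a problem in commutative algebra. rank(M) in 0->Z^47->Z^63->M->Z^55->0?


Alt sum=0:
(-1)^0*47 + (-1)^1*63 + (-1)^2*? + (-1)^3*55=0
rank(M)=71


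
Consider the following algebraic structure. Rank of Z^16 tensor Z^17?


rank(M(x)N) = rank(M)*rank(N)
16*17 = 272


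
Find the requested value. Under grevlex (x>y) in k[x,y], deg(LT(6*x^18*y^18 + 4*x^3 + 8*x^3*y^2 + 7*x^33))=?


LT: 6*x^18*y^18
deg_x=18, deg_y=18
Total=18+18=36


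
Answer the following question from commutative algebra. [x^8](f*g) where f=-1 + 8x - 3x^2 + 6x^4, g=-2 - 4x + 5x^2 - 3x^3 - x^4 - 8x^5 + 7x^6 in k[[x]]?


[x^8] = sum a_i*b_j, i+j=8
  -3*7=-21
  6*-1=-6
Sum=-27


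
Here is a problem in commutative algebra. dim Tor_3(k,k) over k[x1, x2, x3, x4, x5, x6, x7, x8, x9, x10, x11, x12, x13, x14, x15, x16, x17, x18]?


Koszul: C(n,i)=C(18,3)=816


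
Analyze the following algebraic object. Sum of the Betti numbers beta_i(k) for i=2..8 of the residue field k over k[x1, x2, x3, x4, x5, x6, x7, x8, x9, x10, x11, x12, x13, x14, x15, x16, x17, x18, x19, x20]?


Koszul resolution: beta_i(k)=C(n,i), n=20
C(20,2)=190, C(20,3)=1140, C(20,4)=4845, C(20,5)=15504, C(20,6)=38760, C(20,7)=77520, C(20,8)=125970
Sum=263929


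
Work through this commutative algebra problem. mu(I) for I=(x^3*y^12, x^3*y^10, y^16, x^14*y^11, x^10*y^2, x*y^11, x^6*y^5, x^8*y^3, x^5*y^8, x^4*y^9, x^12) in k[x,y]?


Remove redundant (divisible by others).
x^3*y^12 redundant.
x^14*y^11 redundant.
Min: x^12, x^10*y^2, x^8*y^3, x^6*y^5, x^5*y^8, x^4*y^9, x^3*y^10, x*y^11, y^16
Count=9


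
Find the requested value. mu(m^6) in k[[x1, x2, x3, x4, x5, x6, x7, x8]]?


C(n+d-1,d)=C(13,6)=1716


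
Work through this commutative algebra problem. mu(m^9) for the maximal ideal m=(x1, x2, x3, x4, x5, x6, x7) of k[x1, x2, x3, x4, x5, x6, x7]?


Graded Nakayama: mu(m^d) = dim_k (m^d/m^(d+1)) = #degree-9 monomials in 7 vars
C(n+d-1,d)=C(15,9)=5005


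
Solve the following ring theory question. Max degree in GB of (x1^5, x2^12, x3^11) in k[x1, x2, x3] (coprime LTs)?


Pure powers, coprime LTs => already GB.
Degrees: 5, 12, 11
Max=12


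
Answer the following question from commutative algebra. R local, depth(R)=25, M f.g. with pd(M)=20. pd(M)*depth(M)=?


pd+depth=25
depth=25-20=5
pd*depth=20*5=100


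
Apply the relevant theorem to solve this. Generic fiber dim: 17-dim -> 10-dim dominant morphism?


dim(fiber)=dim(X)-dim(Y)=17-10=7


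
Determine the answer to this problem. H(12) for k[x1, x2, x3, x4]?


C(d+n-1,n-1)=C(15,3)=455


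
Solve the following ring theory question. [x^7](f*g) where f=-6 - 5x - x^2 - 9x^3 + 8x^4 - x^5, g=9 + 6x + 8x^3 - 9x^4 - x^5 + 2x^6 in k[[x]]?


[x^7] = sum a_i*b_j, i+j=7
  -5*2=-10
  -1*-1=1
  -9*-9=81
  8*8=64
Sum=136


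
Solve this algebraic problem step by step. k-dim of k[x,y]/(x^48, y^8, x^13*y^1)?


k[x,y]/I, I = (x^48, y^8, x^13*y^1)
Rect: 48x8=384. Corner: (48-13)x(8-1)=245.
dim = 384-245 = 139


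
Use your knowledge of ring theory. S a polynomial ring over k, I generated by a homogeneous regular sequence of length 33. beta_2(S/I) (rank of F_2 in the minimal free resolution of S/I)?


Regular sequence => Koszul complex is the minimal free resolution.
Syz_1 minimally generated by Koszul relations f_i*e_j - f_j*e_i (i<j): mu(Syz_1) = beta_2 = C(m,2) = m(m-1)/2
m=33
33*32/2 = 528


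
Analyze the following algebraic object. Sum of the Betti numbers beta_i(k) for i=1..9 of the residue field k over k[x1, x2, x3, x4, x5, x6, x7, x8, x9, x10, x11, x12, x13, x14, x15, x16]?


Koszul resolution: beta_i(k)=C(n,i), n=16
C(16,1)=16, C(16,2)=120, C(16,3)=560, C(16,4)=1820, C(16,5)=4368, C(16,6)=8008, C(16,7)=11440, C(16,8)=12870, C(16,9)=11440
Sum=50642


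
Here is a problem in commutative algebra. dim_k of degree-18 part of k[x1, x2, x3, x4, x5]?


C(d+n-1,n-1)=C(22,4)=7315


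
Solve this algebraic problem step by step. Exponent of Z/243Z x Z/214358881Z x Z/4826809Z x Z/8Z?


Exponent = lcm of the cyclic orders; pairwise coprime => product.
3^5*11^8*13^6*2^3=243*214358881*4826809*8=2011397267023177176


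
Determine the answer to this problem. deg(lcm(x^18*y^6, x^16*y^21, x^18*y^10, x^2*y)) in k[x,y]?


lcm = componentwise max:
x: max(18,16,18,2)=18
y: max(6,21,10,1)=21
Total=18+21=39


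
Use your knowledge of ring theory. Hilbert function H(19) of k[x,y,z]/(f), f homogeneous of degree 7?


C(21,2)-C(14,2)=210-91=119


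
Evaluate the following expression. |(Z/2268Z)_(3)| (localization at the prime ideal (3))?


3-primary part: 2268=3^4*28
Size=3^4=81


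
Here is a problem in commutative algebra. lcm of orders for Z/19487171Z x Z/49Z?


Exponent = lcm of the cyclic orders; pairwise coprime => product.
11^7*7^2=19487171*49=954871379


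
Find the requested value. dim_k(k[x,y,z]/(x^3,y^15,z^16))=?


Basis: x^iy^jz^k, i<3,j<15,k<16
3*15*16=720


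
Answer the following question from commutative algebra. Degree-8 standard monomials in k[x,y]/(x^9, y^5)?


k[x,y], I = (x^9, y^5), d = 8
Need i < 9 and d-i < 5.
Range: 4 <= i <= 8.
H(8) = 5


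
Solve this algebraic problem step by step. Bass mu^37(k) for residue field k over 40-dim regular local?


C(n,i)=C(40,37)=9880


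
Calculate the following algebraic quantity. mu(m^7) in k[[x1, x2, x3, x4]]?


C(n+d-1,d)=C(10,7)=120


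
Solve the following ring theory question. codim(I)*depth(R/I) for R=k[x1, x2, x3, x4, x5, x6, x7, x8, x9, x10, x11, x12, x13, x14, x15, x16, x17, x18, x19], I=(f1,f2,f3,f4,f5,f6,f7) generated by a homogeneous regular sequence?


codim=7, depth=dim(R/I)=19-7=12
Product=7*12=84


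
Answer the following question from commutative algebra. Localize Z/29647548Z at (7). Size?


7-primary part: 29647548=7^7*36
Size=7^7=823543


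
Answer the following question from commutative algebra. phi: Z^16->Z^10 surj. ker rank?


rank(ker) = 16-10 = 6


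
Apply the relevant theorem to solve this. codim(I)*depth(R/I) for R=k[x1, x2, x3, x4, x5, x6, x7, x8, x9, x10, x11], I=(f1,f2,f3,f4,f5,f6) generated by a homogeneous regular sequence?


codim=6, depth=dim(R/I)=11-6=5
Product=6*5=30


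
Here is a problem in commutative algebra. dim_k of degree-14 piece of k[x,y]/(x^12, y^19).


k[x,y], I = (x^12, y^19), d = 14
Need i < 12 and d-i < 19.
Range: 0 <= i <= 11.
H(14) = 12


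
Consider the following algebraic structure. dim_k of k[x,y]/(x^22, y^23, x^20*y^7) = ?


k[x,y]/I, I = (x^22, y^23, x^20*y^7)
Rect: 22x23=506. Corner: (22-20)x(23-7)=32.
dim = 506-32 = 474


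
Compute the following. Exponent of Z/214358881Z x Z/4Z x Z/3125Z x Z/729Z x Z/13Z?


Exponent = lcm of the cyclic orders; pairwise coprime => product.
11^8*2^2*5^5*3^6*13^1=214358881*4*3125*729*13=25393488940462500


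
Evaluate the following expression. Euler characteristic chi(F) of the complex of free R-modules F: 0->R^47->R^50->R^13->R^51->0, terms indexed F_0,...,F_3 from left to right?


chi = sum (-1)^i * rank:
(-1)^0*47=47
(-1)^1*50=-50
(-1)^2*13=13
(-1)^3*51=-51
chi=-41


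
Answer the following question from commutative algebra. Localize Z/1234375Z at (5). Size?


5-primary part: 1234375=5^6*79
Size=5^6=15625


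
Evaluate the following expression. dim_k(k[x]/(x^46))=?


Basis: 1,x,...,x^45
dim=46


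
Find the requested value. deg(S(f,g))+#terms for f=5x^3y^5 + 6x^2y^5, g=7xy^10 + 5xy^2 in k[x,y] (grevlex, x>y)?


LT(f)=5x^3y^5, LT(g)=7xy^10
lcm(LM)=x^3y^10
S(f,g) (scaled by 35 to clear denominators) = 7y^5*f - 5x^2*g = 42x^2y^10 - 25x^3y^2
2 terms, deg 12.
12+2=14


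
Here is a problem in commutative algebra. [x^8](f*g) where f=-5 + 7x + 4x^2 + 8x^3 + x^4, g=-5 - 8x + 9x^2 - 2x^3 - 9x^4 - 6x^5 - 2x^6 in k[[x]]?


[x^8] = sum a_i*b_j, i+j=8
  4*-2=-8
  8*-6=-48
  1*-9=-9
Sum=-65


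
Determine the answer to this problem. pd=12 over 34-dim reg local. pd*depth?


pd+depth=34
depth=34-12=22
pd*depth=12*22=264


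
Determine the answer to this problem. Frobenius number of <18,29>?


gcd(18,29)=1 => F=ab-a-b=18*29-18-29=522-47=475


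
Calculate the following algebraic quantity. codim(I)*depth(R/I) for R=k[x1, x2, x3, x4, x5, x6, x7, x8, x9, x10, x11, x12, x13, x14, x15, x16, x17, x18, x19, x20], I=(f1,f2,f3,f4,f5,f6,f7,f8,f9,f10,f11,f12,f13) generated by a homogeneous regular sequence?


codim=13, depth=dim(R/I)=20-13=7
Product=13*7=91


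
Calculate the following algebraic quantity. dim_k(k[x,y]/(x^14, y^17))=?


Basis: x^i*y^j, i<14, j<17
14*17=238


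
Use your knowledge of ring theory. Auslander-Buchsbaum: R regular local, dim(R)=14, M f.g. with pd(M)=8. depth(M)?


pd+depth=depth(R)=14
depth=14-8=6


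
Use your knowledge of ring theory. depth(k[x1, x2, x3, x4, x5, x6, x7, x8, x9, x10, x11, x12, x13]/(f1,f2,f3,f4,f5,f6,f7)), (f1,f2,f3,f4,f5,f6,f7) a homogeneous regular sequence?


depth(R)=13
depth(R/I)=13-7=6


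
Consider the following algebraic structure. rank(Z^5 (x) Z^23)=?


rank(M(x)N) = rank(M)*rank(N)
5*23 = 115


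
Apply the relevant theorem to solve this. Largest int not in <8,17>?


gcd(8,17)=1 => F=ab-a-b=8*17-8-17=136-25=111


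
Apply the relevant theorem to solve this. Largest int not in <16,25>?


gcd(16,25)=1 => F=ab-a-b=16*25-16-25=400-41=359


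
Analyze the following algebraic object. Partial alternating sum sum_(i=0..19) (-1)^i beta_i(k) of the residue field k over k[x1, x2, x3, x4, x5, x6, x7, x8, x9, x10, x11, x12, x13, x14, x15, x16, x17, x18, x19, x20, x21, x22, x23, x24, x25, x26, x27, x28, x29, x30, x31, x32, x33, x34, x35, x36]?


Koszul resolution: beta_i(k)=C(n,i), n=36
sum_(i=0..p) (-1)^i C(n,i) = (-1)^p C(n-1,p)
(-1)^19*C(35,19) = (-1)^19*4059928950 = -4059928950


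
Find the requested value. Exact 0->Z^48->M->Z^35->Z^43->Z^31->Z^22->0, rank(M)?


Alt sum=0:
(-1)^0*48 + (-1)^1*? + (-1)^2*35 + (-1)^3*43 + (-1)^4*31 + (-1)^5*22=0
rank(M)=49


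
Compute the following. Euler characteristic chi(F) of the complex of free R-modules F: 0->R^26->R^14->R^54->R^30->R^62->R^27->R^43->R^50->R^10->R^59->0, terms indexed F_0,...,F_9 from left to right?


chi = sum (-1)^i * rank:
(-1)^0*26=26
(-1)^1*14=-14
(-1)^2*54=54
(-1)^3*30=-30
(-1)^4*62=62
(-1)^5*27=-27
(-1)^6*43=43
(-1)^7*50=-50
(-1)^8*10=10
(-1)^9*59=-59
chi=15


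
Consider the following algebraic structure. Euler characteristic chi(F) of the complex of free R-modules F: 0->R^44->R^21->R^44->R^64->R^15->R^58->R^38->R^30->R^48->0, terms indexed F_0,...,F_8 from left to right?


chi = sum (-1)^i * rank:
(-1)^0*44=44
(-1)^1*21=-21
(-1)^2*44=44
(-1)^3*64=-64
(-1)^4*15=15
(-1)^5*58=-58
(-1)^6*38=38
(-1)^7*30=-30
(-1)^8*48=48
chi=16


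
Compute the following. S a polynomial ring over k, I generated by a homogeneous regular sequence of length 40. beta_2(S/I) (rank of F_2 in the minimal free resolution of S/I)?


Regular sequence => Koszul complex is the minimal free resolution.
Syz_1 minimally generated by Koszul relations f_i*e_j - f_j*e_i (i<j): mu(Syz_1) = beta_2 = C(m,2) = m(m-1)/2
m=40
40*39/2 = 780


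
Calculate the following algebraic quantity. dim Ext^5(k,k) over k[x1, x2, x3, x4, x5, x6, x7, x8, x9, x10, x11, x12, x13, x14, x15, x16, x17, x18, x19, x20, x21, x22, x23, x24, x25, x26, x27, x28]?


C(n,i)=C(28,5)=98280


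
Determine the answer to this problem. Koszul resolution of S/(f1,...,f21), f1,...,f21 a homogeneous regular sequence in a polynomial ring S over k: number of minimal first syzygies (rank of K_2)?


Regular sequence => Koszul complex is the minimal free resolution.
Syz_1 minimally generated by Koszul relations f_i*e_j - f_j*e_i (i<j): mu(Syz_1) = beta_2 = C(m,2) = m(m-1)/2
m=21
21*20/2 = 210


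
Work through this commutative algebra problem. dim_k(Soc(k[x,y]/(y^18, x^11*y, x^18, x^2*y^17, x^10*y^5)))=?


Socle = ann(m) = span of standard monomials u with x*u, y*u in I (staircase corners).
Minimal generators: x^18, x^11*y, x^10*y^5, x^2*y^17, y^18
Corners: xy^17, x^9y^16, x^10y^4, x^17
Socle dim=4


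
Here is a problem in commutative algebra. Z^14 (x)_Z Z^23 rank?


rank(M(x)N) = rank(M)*rank(N)
14*23 = 322


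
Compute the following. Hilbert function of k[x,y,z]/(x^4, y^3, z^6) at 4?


Need i<4, j<3, k<6 with i+j+k=4.
For each i, j ranges over max(0,4-i-5)..min(2,4-i):
  i=0: j in [0,2] -> 3
  i=1: j in [0,2] -> 3
  i=2: j in [0,2] -> 3
  i=3: j in [0,1] -> 2
H(4) = 3+3+3+2 = 11


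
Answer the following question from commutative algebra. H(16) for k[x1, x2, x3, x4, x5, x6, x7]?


C(d+n-1,n-1)=C(22,6)=74613


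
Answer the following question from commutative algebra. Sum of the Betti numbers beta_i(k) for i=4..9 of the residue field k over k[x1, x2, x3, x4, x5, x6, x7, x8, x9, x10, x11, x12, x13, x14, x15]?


Koszul resolution: beta_i(k)=C(n,i), n=15
C(15,4)=1365, C(15,5)=3003, C(15,6)=5005, C(15,7)=6435, C(15,8)=6435, C(15,9)=5005
Sum=27248


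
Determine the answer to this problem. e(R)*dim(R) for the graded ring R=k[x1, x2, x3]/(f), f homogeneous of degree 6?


e(R)=deg(f)=6, dim(R)=3-1=2
e*dim=6*2=12


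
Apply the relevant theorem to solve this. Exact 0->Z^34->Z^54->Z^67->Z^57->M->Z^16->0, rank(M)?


Alt sum=0:
(-1)^0*34 + (-1)^1*54 + (-1)^2*67 + (-1)^3*57 + (-1)^4*? + (-1)^5*16=0
rank(M)=26


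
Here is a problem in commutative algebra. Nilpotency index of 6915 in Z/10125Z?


6915^k mod 10125:
k=1: 6915
k=2: 6975
k=3: 6750
k=4: 0
First zero at k = 4


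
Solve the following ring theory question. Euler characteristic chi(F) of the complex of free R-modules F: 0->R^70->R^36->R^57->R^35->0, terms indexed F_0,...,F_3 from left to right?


chi = sum (-1)^i * rank:
(-1)^0*70=70
(-1)^1*36=-36
(-1)^2*57=57
(-1)^3*35=-35
chi=56


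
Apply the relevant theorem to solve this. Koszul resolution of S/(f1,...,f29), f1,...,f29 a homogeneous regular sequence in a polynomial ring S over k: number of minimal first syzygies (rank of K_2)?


Regular sequence => Koszul complex is the minimal free resolution.
Syz_1 minimally generated by Koszul relations f_i*e_j - f_j*e_i (i<j): mu(Syz_1) = beta_2 = C(m,2) = m(m-1)/2
m=29
29*28/2 = 406


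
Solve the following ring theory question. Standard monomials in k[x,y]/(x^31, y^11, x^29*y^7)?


k[x,y]/I, I = (x^31, y^11, x^29*y^7)
Rect: 31x11=341. Corner: (31-29)x(11-7)=8.
dim = 341-8 = 333


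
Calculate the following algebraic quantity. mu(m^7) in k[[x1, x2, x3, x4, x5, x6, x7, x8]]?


C(n+d-1,d)=C(14,7)=3432


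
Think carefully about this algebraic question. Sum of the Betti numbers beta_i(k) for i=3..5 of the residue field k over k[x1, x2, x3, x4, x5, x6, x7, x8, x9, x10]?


Koszul resolution: beta_i(k)=C(n,i), n=10
C(10,3)=120, C(10,4)=210, C(10,5)=252
Sum=582


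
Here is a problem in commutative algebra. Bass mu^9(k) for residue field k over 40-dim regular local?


C(n,i)=C(40,9)=273438880


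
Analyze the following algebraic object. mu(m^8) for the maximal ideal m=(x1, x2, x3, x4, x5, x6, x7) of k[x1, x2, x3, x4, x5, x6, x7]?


Graded Nakayama: mu(m^d) = dim_k (m^d/m^(d+1)) = #degree-8 monomials in 7 vars
C(n+d-1,d)=C(14,8)=3003


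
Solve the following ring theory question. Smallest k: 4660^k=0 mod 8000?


4660^k mod 8000:
k=1: 4660
k=2: 3600
k=3: 0
First zero at k = 3


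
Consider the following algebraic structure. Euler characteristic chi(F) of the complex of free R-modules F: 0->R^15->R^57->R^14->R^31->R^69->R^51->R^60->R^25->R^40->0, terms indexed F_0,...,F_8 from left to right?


chi = sum (-1)^i * rank:
(-1)^0*15=15
(-1)^1*57=-57
(-1)^2*14=14
(-1)^3*31=-31
(-1)^4*69=69
(-1)^5*51=-51
(-1)^6*60=60
(-1)^7*25=-25
(-1)^8*40=40
chi=34


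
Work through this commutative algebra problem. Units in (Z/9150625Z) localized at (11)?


Local ring = Z/14641Z.
phi(14641) = 11^3*(11-1) = 13310


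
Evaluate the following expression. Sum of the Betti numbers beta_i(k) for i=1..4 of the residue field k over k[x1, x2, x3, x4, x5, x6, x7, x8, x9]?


Koszul resolution: beta_i(k)=C(n,i), n=9
C(9,1)=9, C(9,2)=36, C(9,3)=84, C(9,4)=126
Sum=255


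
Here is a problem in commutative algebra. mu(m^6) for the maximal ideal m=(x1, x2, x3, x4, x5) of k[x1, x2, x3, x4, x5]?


Graded Nakayama: mu(m^d) = dim_k (m^d/m^(d+1)) = #degree-6 monomials in 5 vars
C(n+d-1,d)=C(10,6)=210


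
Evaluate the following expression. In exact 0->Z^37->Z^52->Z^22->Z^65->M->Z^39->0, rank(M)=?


Alt sum=0:
(-1)^0*37 + (-1)^1*52 + (-1)^2*22 + (-1)^3*65 + (-1)^4*? + (-1)^5*39=0
rank(M)=97


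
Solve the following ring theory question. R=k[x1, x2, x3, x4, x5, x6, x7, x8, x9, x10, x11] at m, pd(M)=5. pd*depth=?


pd+depth=11
depth=11-5=6
pd*depth=5*6=30


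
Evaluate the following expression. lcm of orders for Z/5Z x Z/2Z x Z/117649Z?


Exponent = lcm of the cyclic orders; pairwise coprime => product.
5^1*2^1*7^6=5*2*117649=1176490


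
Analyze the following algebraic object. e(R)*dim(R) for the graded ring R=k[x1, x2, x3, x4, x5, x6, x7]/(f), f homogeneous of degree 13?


e(R)=deg(f)=13, dim(R)=7-1=6
e*dim=13*6=78


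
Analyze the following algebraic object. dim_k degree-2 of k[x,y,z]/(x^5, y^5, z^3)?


Need i<5, j<5, k<3 with i+j+k=2.
For each i, j ranges over max(0,2-i-2)..min(4,2-i):
  i=0: j in [0,2] -> 3
  i=1: j in [0,1] -> 2
  i=2: j in [0,0] -> 1
H(2) = 3+2+1 = 6


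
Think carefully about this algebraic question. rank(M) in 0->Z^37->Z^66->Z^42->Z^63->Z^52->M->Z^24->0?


Alt sum=0:
(-1)^0*37 + (-1)^1*66 + (-1)^2*42 + (-1)^3*63 + (-1)^4*52 + (-1)^5*? + (-1)^6*24=0
rank(M)=26


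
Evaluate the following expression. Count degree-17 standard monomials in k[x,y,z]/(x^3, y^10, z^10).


Need i<3, j<10, k<10 with i+j+k=17.
For each i, j ranges over max(0,17-i-9)..min(9,17-i):
  i=0: j in [8,9] -> 2
  i=1: j in [7,9] -> 3
  i=2: j in [6,9] -> 4
H(17) = 2+3+4 = 9


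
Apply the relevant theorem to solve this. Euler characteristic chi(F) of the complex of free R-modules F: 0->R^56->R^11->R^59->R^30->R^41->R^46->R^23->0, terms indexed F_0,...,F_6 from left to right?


chi = sum (-1)^i * rank:
(-1)^0*56=56
(-1)^1*11=-11
(-1)^2*59=59
(-1)^3*30=-30
(-1)^4*41=41
(-1)^5*46=-46
(-1)^6*23=23
chi=92


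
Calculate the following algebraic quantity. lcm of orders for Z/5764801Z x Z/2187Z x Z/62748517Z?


Exponent = lcm of the cyclic orders; pairwise coprime => product.
7^8*3^7*13^7=5764801*2187*62748517=791109444534105879


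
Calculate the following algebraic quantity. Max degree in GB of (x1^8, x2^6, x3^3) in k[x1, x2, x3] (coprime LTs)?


Pure powers, coprime LTs => already GB.
Degrees: 8, 6, 3
Max=8


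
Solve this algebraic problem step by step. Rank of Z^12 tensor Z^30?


rank(M(x)N) = rank(M)*rank(N)
12*30 = 360


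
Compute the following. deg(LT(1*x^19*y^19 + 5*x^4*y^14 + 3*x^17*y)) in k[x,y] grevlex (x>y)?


LT: 1*x^19*y^19
deg_x=19, deg_y=19
Total=19+19=38


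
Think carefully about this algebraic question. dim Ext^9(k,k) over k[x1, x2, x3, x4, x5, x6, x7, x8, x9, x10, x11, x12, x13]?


C(n,i)=C(13,9)=715


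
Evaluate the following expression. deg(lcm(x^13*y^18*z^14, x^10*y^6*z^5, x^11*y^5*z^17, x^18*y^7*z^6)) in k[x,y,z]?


lcm = componentwise max:
x: max(13,10,11,18)=18
y: max(18,6,5,7)=18
z: max(14,5,17,6)=17
Total=18+18+17=53


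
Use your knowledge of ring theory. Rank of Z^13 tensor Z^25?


rank(M(x)N) = rank(M)*rank(N)
13*25 = 325


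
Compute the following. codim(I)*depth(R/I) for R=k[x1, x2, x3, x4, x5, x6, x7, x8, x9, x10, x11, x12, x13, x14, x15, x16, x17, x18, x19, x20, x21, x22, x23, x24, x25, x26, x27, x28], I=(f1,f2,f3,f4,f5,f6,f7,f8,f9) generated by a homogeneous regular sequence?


codim=9, depth=dim(R/I)=28-9=19
Product=9*19=171


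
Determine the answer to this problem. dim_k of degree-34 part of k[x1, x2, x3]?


C(d+n-1,n-1)=C(36,2)=630


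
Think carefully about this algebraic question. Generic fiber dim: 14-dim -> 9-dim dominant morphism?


dim(fiber)=dim(X)-dim(Y)=14-9=5


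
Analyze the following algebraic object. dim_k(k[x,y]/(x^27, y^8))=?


Basis: x^i*y^j, i<27, j<8
27*8=216


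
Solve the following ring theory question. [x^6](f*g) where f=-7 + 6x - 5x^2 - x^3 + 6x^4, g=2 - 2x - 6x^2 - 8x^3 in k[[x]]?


[x^6] = sum a_i*b_j, i+j=6
  -1*-8=8
  6*-6=-36
Sum=-28


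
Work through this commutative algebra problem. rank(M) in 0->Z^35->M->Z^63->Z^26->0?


Alt sum=0:
(-1)^0*35 + (-1)^1*? + (-1)^2*63 + (-1)^3*26=0
rank(M)=72


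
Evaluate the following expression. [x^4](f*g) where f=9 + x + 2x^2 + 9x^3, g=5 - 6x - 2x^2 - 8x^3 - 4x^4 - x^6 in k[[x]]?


[x^4] = sum a_i*b_j, i+j=4
  9*-4=-36
  1*-8=-8
  2*-2=-4
  9*-6=-54
Sum=-102


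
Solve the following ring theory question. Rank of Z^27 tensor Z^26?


rank(M(x)N) = rank(M)*rank(N)
27*26 = 702


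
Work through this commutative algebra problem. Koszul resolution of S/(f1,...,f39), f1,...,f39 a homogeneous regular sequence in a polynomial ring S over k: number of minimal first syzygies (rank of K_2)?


Regular sequence => Koszul complex is the minimal free resolution.
Syz_1 minimally generated by Koszul relations f_i*e_j - f_j*e_i (i<j): mu(Syz_1) = beta_2 = C(m,2) = m(m-1)/2
m=39
39*38/2 = 741


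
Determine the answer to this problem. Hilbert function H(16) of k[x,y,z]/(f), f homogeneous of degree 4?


C(18,2)-C(14,2)=153-91=62


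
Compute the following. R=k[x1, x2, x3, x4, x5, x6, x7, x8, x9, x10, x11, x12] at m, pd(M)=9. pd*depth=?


pd+depth=12
depth=12-9=3
pd*depth=9*3=27


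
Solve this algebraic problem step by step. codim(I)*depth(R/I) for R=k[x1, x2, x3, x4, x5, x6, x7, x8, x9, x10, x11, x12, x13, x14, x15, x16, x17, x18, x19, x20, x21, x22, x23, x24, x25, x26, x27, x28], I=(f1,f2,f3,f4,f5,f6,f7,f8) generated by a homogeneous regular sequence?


codim=8, depth=dim(R/I)=28-8=20
Product=8*20=160


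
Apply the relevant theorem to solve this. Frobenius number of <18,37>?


gcd(18,37)=1 => F=ab-a-b=18*37-18-37=666-55=611


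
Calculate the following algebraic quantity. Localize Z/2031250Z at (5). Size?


5-primary part: 2031250=5^7*26
Size=5^7=78125


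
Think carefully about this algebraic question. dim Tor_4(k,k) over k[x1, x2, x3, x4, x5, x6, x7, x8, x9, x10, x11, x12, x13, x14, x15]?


Koszul: C(n,i)=C(15,4)=1365


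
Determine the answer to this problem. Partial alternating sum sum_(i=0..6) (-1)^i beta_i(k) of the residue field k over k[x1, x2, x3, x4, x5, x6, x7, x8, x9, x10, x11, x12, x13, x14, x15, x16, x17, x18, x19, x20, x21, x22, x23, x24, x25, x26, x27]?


Koszul resolution: beta_i(k)=C(n,i), n=27
sum_(i=0..p) (-1)^i C(n,i) = (-1)^p C(n-1,p)
(-1)^6*C(26,6) = (-1)^6*230230 = 230230


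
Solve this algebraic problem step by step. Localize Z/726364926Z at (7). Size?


7-primary part: 726364926=7^9*18
Size=7^9=40353607


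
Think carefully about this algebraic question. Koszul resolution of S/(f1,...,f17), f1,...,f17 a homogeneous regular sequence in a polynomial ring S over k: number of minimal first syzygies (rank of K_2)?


Regular sequence => Koszul complex is the minimal free resolution.
Syz_1 minimally generated by Koszul relations f_i*e_j - f_j*e_i (i<j): mu(Syz_1) = beta_2 = C(m,2) = m(m-1)/2
m=17
17*16/2 = 136


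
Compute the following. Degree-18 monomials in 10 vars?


C(d+n-1,n-1)=C(27,9)=4686825


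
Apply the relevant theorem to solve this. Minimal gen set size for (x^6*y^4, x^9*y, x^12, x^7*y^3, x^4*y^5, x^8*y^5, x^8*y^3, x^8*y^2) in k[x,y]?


Remove redundant (divisible by others).
x^8*y^5 redundant.
x^8*y^3 redundant.
Min: x^12, x^9*y, x^8*y^2, x^7*y^3, x^6*y^4, x^4*y^5
Count=6


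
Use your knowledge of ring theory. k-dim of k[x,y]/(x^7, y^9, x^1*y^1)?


k[x,y]/I, I = (x^7, y^9, x^1*y^1)
Rect: 7x9=63. Corner: (7-1)x(9-1)=48.
dim = 63-48 = 15


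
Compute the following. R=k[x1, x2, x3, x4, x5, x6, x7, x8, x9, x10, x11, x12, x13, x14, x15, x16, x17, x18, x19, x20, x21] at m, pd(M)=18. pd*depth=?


pd+depth=21
depth=21-18=3
pd*depth=18*3=54


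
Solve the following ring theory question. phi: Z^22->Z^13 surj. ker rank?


rank(ker) = 22-13 = 9


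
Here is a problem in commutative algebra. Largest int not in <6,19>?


gcd(6,19)=1 => F=ab-a-b=6*19-6-19=114-25=89


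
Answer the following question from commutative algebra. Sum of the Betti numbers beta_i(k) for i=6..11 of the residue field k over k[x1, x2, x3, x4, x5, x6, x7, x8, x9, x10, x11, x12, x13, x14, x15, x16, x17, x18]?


Koszul resolution: beta_i(k)=C(n,i), n=18
C(18,6)=18564, C(18,7)=31824, C(18,8)=43758, C(18,9)=48620, C(18,10)=43758, C(18,11)=31824
Sum=218348


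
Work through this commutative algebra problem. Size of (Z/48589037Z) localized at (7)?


7-primary part: 48589037=7^7*59
Size=7^7=823543


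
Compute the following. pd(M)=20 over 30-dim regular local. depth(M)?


pd+depth=depth(R)=30
depth=30-20=10


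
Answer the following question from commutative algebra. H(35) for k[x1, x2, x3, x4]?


C(d+n-1,n-1)=C(38,3)=8436


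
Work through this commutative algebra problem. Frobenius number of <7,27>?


gcd(7,27)=1 => F=ab-a-b=7*27-7-27=189-34=155


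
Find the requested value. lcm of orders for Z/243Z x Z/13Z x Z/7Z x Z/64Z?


Exponent = lcm of the cyclic orders; pairwise coprime => product.
3^5*13^1*7^1*2^6=243*13*7*64=1415232


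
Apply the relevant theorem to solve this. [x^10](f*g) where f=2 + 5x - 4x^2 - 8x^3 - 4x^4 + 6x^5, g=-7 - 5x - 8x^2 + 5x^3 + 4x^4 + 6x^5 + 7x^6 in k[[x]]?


[x^10] = sum a_i*b_j, i+j=10
  -4*7=-28
  6*6=36
Sum=8


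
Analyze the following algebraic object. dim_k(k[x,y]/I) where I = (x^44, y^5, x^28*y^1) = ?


k[x,y]/I, I = (x^44, y^5, x^28*y^1)
Rect: 44x5=220. Corner: (44-28)x(5-1)=64.
dim = 220-64 = 156


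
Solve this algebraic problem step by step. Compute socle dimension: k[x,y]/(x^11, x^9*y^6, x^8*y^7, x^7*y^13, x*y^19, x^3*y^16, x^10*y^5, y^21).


Socle = ann(m) = span of standard monomials u with x*u, y*u in I (staircase corners).
Minimal generators: x^11, x^10*y^5, x^9*y^6, x^8*y^7, x^7*y^13, x^3*y^16, x*y^19, y^21
Corners: y^20, x^2y^18, x^6y^15, x^7y^12, x^8y^6, x^9y^5, x^10y^4
Socle dim=7


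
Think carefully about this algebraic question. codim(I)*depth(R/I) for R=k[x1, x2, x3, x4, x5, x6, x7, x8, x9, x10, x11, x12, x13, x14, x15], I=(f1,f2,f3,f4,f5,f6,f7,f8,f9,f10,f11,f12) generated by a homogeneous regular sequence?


codim=12, depth=dim(R/I)=15-12=3
Product=12*3=36


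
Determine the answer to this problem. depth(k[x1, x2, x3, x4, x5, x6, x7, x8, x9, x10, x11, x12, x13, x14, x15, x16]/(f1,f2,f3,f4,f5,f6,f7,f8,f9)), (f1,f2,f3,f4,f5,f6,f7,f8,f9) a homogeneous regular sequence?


depth(R)=16
depth(R/I)=16-9=7


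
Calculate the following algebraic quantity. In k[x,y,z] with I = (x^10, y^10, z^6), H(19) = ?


Need i<10, j<10, k<6 with i+j+k=19.
For each i, j ranges over max(0,19-i-5)..min(9,19-i):
  i=0: j in [14,9] -> 0
  i=1: j in [13,9] -> 0
  i=2: j in [12,9] -> 0
  i=3: j in [11,9] -> 0
  i=4: j in [10,9] -> 0
  i=5: j in [9,9] -> 1
  i=6: j in [8,9] -> 2
  i=7: j in [7,9] -> 3
  i=8: j in [6,9] -> 4
  i=9: j in [5,9] -> 5
H(19) = 0+0+0+0+0+1+2+3+4+5 = 15


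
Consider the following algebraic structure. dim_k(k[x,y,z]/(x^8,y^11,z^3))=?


Basis: x^iy^jz^k, i<8,j<11,k<3
8*11*3=264


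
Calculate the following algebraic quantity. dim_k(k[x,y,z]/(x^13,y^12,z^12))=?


Basis: x^iy^jz^k, i<13,j<12,k<12
13*12*12=1872


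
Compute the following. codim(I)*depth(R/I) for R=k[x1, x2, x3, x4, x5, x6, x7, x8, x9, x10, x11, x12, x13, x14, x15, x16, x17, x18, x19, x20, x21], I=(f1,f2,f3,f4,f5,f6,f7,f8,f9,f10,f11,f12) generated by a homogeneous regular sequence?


codim=12, depth=dim(R/I)=21-12=9
Product=12*9=108


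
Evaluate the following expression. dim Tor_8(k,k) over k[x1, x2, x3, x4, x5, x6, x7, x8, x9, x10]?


Koszul: C(n,i)=C(10,8)=45


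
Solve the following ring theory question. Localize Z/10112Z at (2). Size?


2-primary part: 10112=2^7*79
Size=2^7=128


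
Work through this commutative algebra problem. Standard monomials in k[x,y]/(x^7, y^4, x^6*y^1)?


k[x,y]/I, I = (x^7, y^4, x^6*y^1)
Rect: 7x4=28. Corner: (7-6)x(4-1)=3.
dim = 28-3 = 25


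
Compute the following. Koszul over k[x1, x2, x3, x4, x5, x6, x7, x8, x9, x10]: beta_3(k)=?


C(n,i)=C(10,3)=120


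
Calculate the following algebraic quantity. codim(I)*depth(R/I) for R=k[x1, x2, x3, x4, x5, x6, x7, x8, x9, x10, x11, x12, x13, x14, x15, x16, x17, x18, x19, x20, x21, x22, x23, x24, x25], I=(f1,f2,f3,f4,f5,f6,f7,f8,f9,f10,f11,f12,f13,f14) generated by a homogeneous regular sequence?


codim=14, depth=dim(R/I)=25-14=11
Product=14*11=154


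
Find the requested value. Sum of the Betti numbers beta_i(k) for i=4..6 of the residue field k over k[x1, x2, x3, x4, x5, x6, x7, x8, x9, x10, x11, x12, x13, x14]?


Koszul resolution: beta_i(k)=C(n,i), n=14
C(14,4)=1001, C(14,5)=2002, C(14,6)=3003
Sum=6006


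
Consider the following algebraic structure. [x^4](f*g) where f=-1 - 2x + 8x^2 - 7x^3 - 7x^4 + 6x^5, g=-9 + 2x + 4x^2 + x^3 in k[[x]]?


[x^4] = sum a_i*b_j, i+j=4
  -2*1=-2
  8*4=32
  -7*2=-14
  -7*-9=63
Sum=79


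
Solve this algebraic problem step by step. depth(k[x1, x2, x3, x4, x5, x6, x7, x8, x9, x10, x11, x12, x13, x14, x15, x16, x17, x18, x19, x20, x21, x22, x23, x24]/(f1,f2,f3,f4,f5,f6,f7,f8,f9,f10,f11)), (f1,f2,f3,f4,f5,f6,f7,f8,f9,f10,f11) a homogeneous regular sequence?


depth(R)=24
depth(R/I)=24-11=13


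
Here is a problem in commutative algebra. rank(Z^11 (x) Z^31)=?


rank(M(x)N) = rank(M)*rank(N)
11*31 = 341


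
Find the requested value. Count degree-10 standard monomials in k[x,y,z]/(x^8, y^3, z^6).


Need i<8, j<3, k<6 with i+j+k=10.
For each i, j ranges over max(0,10-i-5)..min(2,10-i):
  i=0: j in [5,2] -> 0
  i=1: j in [4,2] -> 0
  i=2: j in [3,2] -> 0
  i=3: j in [2,2] -> 1
  i=4: j in [1,2] -> 2
  i=5: j in [0,2] -> 3
  i=6: j in [0,2] -> 3
  i=7: j in [0,2] -> 3
H(10) = 0+0+0+1+2+3+3+3 = 12


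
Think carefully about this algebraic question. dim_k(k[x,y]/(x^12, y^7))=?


Basis: x^i*y^j, i<12, j<7
12*7=84


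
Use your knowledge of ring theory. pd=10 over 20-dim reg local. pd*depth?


pd+depth=20
depth=20-10=10
pd*depth=10*10=100


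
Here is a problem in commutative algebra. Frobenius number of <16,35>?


gcd(16,35)=1 => F=ab-a-b=16*35-16-35=560-51=509


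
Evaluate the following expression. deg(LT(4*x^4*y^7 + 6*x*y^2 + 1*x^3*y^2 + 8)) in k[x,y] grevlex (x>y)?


LT: 4*x^4*y^7
deg_x=4, deg_y=7
Total=4+7=11


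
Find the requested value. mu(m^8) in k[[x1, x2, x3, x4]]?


C(n+d-1,d)=C(11,8)=165


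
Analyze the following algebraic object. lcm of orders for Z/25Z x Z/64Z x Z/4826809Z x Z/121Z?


Exponent = lcm of the cyclic orders; pairwise coprime => product.
5^2*2^6*13^6*11^2=25*64*4826809*121=934470222400


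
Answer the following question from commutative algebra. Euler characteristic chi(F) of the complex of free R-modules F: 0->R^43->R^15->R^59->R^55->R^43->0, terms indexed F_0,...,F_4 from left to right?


chi = sum (-1)^i * rank:
(-1)^0*43=43
(-1)^1*15=-15
(-1)^2*59=59
(-1)^3*55=-55
(-1)^4*43=43
chi=75


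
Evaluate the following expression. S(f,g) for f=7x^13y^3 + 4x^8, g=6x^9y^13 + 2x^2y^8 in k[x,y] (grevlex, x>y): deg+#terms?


LT(f)=7x^13y^3, LT(g)=6x^9y^13
lcm(LM)=x^13y^13
S(f,g) (scaled by 42 to clear denominators) = 6y^10*f - 7x^4*g = 24x^8y^10 - 14x^6y^8
2 terms, deg 18.
18+2=20


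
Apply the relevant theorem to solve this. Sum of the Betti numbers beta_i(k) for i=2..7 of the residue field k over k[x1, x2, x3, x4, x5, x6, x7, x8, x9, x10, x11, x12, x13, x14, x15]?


Koszul resolution: beta_i(k)=C(n,i), n=15
C(15,2)=105, C(15,3)=455, C(15,4)=1365, C(15,5)=3003, C(15,6)=5005, C(15,7)=6435
Sum=16368


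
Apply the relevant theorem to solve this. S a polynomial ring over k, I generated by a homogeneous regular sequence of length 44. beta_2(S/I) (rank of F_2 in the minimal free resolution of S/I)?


Regular sequence => Koszul complex is the minimal free resolution.
Syz_1 minimally generated by Koszul relations f_i*e_j - f_j*e_i (i<j): mu(Syz_1) = beta_2 = C(m,2) = m(m-1)/2
m=44
44*43/2 = 946


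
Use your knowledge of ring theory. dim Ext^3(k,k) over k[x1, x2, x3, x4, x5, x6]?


C(n,i)=C(6,3)=20


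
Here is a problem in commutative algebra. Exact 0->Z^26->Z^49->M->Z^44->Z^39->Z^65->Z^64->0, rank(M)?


Alt sum=0:
(-1)^0*26 + (-1)^1*49 + (-1)^2*? + (-1)^3*44 + (-1)^4*39 + (-1)^5*65 + (-1)^6*64=0
rank(M)=29


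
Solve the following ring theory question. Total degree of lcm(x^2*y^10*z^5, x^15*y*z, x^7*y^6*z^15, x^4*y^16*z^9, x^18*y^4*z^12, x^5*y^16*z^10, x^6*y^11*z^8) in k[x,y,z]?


lcm = componentwise max:
x: max(2,15,7,4,18,5,6)=18
y: max(10,1,6,16,4,16,11)=16
z: max(5,1,15,9,12,10,8)=15
Total=18+16+15=49


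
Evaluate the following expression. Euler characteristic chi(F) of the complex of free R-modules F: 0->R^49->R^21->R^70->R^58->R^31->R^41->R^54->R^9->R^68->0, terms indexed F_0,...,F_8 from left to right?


chi = sum (-1)^i * rank:
(-1)^0*49=49
(-1)^1*21=-21
(-1)^2*70=70
(-1)^3*58=-58
(-1)^4*31=31
(-1)^5*41=-41
(-1)^6*54=54
(-1)^7*9=-9
(-1)^8*68=68
chi=143


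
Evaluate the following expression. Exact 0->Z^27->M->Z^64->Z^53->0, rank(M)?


Alt sum=0:
(-1)^0*27 + (-1)^1*? + (-1)^2*64 + (-1)^3*53=0
rank(M)=38


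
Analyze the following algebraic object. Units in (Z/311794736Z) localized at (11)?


Local ring = Z/19487171Z.
phi(19487171) = 11^6*(11-1) = 17715610


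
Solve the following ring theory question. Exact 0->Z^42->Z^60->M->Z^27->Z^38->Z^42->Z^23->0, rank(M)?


Alt sum=0:
(-1)^0*42 + (-1)^1*60 + (-1)^2*? + (-1)^3*27 + (-1)^4*38 + (-1)^5*42 + (-1)^6*23=0
rank(M)=26
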